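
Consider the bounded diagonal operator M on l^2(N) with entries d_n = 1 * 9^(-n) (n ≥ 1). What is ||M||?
||M|| = 1/9 (attained at n = 1)

For M diagonal, ||M|| = sup_n |d_n|. The sequence d_n = 1 * 9^(-n) is positive and strictly decreasing (ratio 9^(-1) < 1), so the supremum is d_1 = 1/9. Hence ||M|| = 1/9.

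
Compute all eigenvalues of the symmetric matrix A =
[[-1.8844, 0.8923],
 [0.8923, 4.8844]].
sigma(A) ≈ {-2, 5}

A is real symmetric, so its spectrum consists of real eigenvalues. Expanding the characteristic polynomial of the displayed matrix gives
  det(λ I - A) = p(λ) = λ^2 + (-3)λ + (-10).
Solving p(λ) = 0 yields eigenvalues ≈ -2, 5. (A is shown rounded to 4 decimals, so these recover the underlying integer eigenvalues to within that precision.)
Verification: the trace of A = 3 equals the sum of eigenvalues 3, and det(A) ≈ -10.0004 matches the eigenvalue product -10.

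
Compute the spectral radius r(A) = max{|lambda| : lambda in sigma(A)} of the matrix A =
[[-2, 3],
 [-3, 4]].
r(A) = 1

The eigenvalues of A are the roots of its characteristic polynomial. With M = A (coefficients from the trace and determinant):
  p(λ) = det(λ I - M) = λ^2 - 2λ + 1.
For λ^2 - 2λ + 1 the discriminant is 0. It is a perfect square (0^2), so the roots are rational: λ = (2 ± 0)/2 = 1, 1.
Thus the eigenvalues (to 4 decimals) are 1 (modulus 1). The spectral radius is the largest modulus: r(A) = 1. (Cross-check: r(A) ≤ ||A||_2 ≈ 6.1623; equality holds whenever A is normal, though it can also hold for some non-normal A.)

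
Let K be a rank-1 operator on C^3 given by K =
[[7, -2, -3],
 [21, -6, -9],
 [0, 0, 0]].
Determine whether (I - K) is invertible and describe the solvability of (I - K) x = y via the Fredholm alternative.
(I - K) is singular (det(I - K) = 0, i.e. 1 ∈ sigma(K)). (I - K) x = y is solvable iff y ⊥ ker((I - K)^*) = span{(7, -2, -3)}, i.e. iff 7y_1 - 2y_2 - 3y_3 = 0. When solvable, the solutions are x = y + c·(1, 3, 0), c arbitrary (ker(I - K) = span{(1, 3, 0)}, dimension 1).

K has rank 1, so it is an outer product K = u v^T: every row of K is a multiple of one row vector. Reading off the entries, u = (1, 3, 0) and v = (7, -2, -3) (row i of K equals u_i·v^T). A rank-one matrix u v^T satisfies K u = u (v·u) and kills the (2)-dimensional subspace v^⊥, so its characteristic polynomial is lambda^2 (lambda - v·u) with v·u = tr K = 1. Hence the eigenvalues of I - K are 1 (multiplicity 2) and 1 - (1) = 0, so det(I - K) = 0. (Direct check: I - K =
[[-6, 2, 3],
 [-21, 7, 9],
 [0, 0, 1]]
has determinant 0.) So 1 is an eigenvalue of K and (I - K) is not invertible. The finite-dimensional Fredholm alternative says: either (I - K) is invertible, or ker(I - K) ≠ {0} and then range(I - K) = ker((I - K)^*)^⊥, with dim ker(I - K) = dim ker((I - K)^*). We are in the second case, so we need both kernels. Kernel of I - K: (I - K) u = u - u (v·u) = u - u = 0, so ker(I - K) = span{u} = span{(1, 3, 0)} (it is exactly 1-dimensional because rank(I - K) = 2). Kernel of the adjoint: K is real, so (I - K)^* = I - K^T = I - v u^T, and (I - v u^T) v = v - v (u·v) = 0; hence ker((I - K)^*) = span{v} = span{(7, -2, -3)}. Therefore (I - K) x = y is solvable iff <y, v> = 0, i.e. iff 7y_1 - 2y_2 - 3y_3 = 0. When this holds, K y = u (v·y) = 0, so (I - K) y = y and x = y is a particular solution; the full solution set is the line x = y + c·u = y + c·(1, 3, 0), c ∈ C.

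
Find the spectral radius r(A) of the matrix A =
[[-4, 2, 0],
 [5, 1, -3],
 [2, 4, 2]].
r(A) ≈ 5.4418

The eigenvalues of A are the roots of its characteristic polynomial. With M = A (coefficients from the trace, the sum of principal 2x2 minors, and det A):
  p(λ) = det(λ I - M) = λ^3 + λ^2 - 8λ + 88.
No integer candidate from the rational root theorem (±divisors of 88) is a root, so the roots are irrational. The cubic discriminant is Δ = -220000 < 0, so there is one real root and a complex-conjugate pair. p(-6) = -44 and p(-5) = 28 have opposite signs, so a root lies in (-6, -5); Newton's method refines it to λ ≈ -5.4418. Dividing out (λ - (-5.4418)) leaves approximately λ^2 - 4.4418λ + 16.1712. For λ^2 - 4.4418λ + 16.1712 the discriminant is -44.9553. It is negative, so the remaining roots are the complex-conjugate pair λ ≈ 2.2209 ± 3.3524i. Their product equals the constant term, so |λ|^2 ≈ 16.1712 and |λ| ≈ 4.0213.
Thus the eigenvalues (to 4 decimals) are -5.4418 (modulus 5.4418); 2.2209 ± 3.3524i (modulus 4.0213). The spectral radius is the largest modulus: r(A) ≈ 5.4418. (Cross-check: r(A) ≤ ||A||_2 ≈ 6.9872; equality holds whenever A is normal, though it can also hold for some non-normal A.)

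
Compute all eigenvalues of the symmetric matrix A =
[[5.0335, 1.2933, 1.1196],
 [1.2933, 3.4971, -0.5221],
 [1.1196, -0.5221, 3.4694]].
sigma(A) ≈ {2, 4, 6}

A is real symmetric, so its spectrum consists of real eigenvalues. Expanding the characteristic polynomial of the displayed matrix gives
  det(λ I - A) = p(λ) = λ^3 + (-12)λ^2 + (44)λ + (-48).
Solving p(λ) = 0 yields eigenvalues ≈ 2, 4, 6. (A is shown rounded to 4 decimals, so these recover the underlying integer eigenvalues to within that precision.)
Verification: the trace of A = 12 equals the sum of eigenvalues 12, and det(A) ≈ 48.0000 matches the eigenvalue product 48.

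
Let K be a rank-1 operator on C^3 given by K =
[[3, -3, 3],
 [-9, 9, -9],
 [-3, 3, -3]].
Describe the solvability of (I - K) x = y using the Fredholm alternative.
(I - K) is invertible (det(I - K) = -8 ≠ 0), so for every y in C^3 the equation (I - K) x = y has a unique solution.

K has rank 1, so it is an outer product K = u v^T: every row of K is a multiple of one row vector. Reading off the entries, u = (1, -3, -1) and v = (3, -3, 3) (row i of K equals u_i·v^T). A rank-one matrix u v^T satisfies K u = u (v·u) and kills the (2)-dimensional subspace v^⊥, so its characteristic polynomial is lambda^2 (lambda - v·u) with v·u = tr K = 9. Hence the eigenvalues of I - K are 1 (multiplicity 2) and 1 - (9) = -8, so det(I - K) = -8. (Direct check: I - K =
[[-2, 3, -3],
 [9, -8, 9],
 [3, -3, 4]]
has determinant -8.) The finite-dimensional Fredholm alternative says: either (I - K) is invertible, or ker(I - K) ≠ {0} and then range(I - K) = ker((I - K)^*)^⊥, with dim ker(I - K) = dim ker((I - K)^*). Since det(I - K) ≠ 0, 1 is not an eigenvalue of K and ker(I - K) = {0}, so we are in the first case: for every y there is a unique x = (I - K)^(-1) y. Explicitly, by the Sherman–Morrison formula, (I - u v^T)^(-1) = I + u v^T/(1 - v·u), i.e. (I - K)^(-1) = I + K/(-8).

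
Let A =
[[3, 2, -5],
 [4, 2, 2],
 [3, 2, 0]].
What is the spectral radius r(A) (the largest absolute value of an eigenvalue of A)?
r(A) ≈ 3.6494

The eigenvalues of A are the roots of its characteristic polynomial. With M = A (coefficients from the trace, the sum of principal 2x2 minors, and det A):
  p(λ) = det(λ I - M) = λ^3 - 5λ^2 + 9λ + 10.
No integer candidate from the rational root theorem (±divisors of 10) is a root, so the roots are irrational. The cubic discriminant is Δ = -6691 < 0, so there is one real root and a complex-conjugate pair. p(-1) = -5 and p(0) = 10 have opposite signs, so a root lies in (-1, 0); Newton's method refines it to λ ≈ -0.7509. Dividing out (λ - (-0.7509)) leaves approximately λ^2 - 5.7509λ + 13.3181. For λ^2 - 5.7509λ + 13.3181 the discriminant is -20.2. It is negative, so the remaining roots are the complex-conjugate pair λ ≈ 2.8754 ± 2.2472i. Their product equals the constant term, so |λ|^2 ≈ 13.3181 and |λ| ≈ 3.6494.
Thus the eigenvalues (to 4 decimals) are -0.7509 (modulus 0.7509); 2.8754 ± 2.2472i (modulus 3.6494). The spectral radius is the largest modulus: r(A) ≈ 3.6494. (Cross-check: r(A) ≤ ||A||_2 ≈ 7.0568; equality holds whenever A is normal, though it can also hold for some non-normal A.)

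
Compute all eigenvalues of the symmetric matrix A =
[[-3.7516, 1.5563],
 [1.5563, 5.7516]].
sigma(A) ≈ {-4, 6}

A is real symmetric, so its spectrum consists of real eigenvalues. Expanding the characteristic polynomial of the displayed matrix gives
  det(λ I - A) = p(λ) = λ^2 + (-2)λ + (-24).
Solving p(λ) = 0 yields eigenvalues ≈ -4, 6. (A is shown rounded to 4 decimals, so these recover the underlying integer eigenvalues to within that precision.)
Verification: the trace of A = 2 equals the sum of eigenvalues 2, and det(A) ≈ -23.9998 matches the eigenvalue product -24.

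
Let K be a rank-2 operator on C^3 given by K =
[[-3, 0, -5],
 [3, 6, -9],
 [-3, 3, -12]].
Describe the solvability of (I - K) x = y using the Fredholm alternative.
(I - K) is invertible (det(I - K) = -32 ≠ 0), so for every y in C^3 the equation (I - K) x = y has a unique solution.

K has rank 2 and factors as K = U V^T = u1 v1^T + u2 v2^T with u1 = (-2, 0, -3), v1 = (2, 1, 1), u2 = (-1, -3, -3), v2 = (-1, -2, 3) (multiplying out reproduces the displayed K). The nonzero eigenvalues of U V^T coincide with those of the 2 x 2 matrix G = V^T U = [[v1·u1, v1·u2], [v2·u1, v2·u2]] = [[-7, -8], [-7, -2]], and by the Sylvester determinant identity det(I_3 - U V^T) = det(I_2 - V^T U) = det([[8, 8], [7, 3]]) = (8)(3) - (8)(7) = -32. (Direct check: I - K =
[[4, 0, 5],
 [-3, -5, 9],
 [3, -3, 13]]
has determinant -32.) The finite-dimensional Fredholm alternative says: either (I - K) is invertible, or ker(I - K) ≠ {0} and then range(I - K) = ker((I - K)^*)^⊥, with dim ker(I - K) = dim ker((I - K)^*). Since det(I - K) ≠ 0, 1 is not an eigenvalue of K and ker(I - K) = {0}, so we are in the first case: for every y there is a unique x = (I - K)^(-1) y. (Explicitly, by the Woodbury identity, (I - U V^T)^(-1) = I + U (I_2 - G)^(-1) V^T.)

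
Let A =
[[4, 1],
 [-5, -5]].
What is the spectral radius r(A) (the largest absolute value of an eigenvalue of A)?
r(A) = (1 + sqrt(61))/2 ≈ 4.4051

The eigenvalues of A are the roots of its characteristic polynomial. With M = A (coefficients from the trace and determinant):
  p(λ) = det(λ I - M) = λ^2 + λ - 15.
For λ^2 + λ - 15 the discriminant is 61. It is nonnegative but not a perfect square, so the roots are real and irrational: λ = (-1 ± sqrt(61))/2 ≈ 3.4051, -4.4051.
Thus the eigenvalues (to 4 decimals) are 3.4051 (modulus 3.4051); -4.4051 (modulus 4.4051). The spectral radius is the largest modulus: r(A) = (1 + sqrt(61))/2 ≈ 4.4051. (Cross-check: r(A) ≤ ||A||_2 ≈ 7.9658; equality holds whenever A is normal, though it can also hold for some non-normal A.)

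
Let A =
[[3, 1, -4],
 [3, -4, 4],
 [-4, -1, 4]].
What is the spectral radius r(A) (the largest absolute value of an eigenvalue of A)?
r(A) = (7 + sqrt(61))/2 ≈ 7.4051

The eigenvalues of A are the roots of its characteristic polynomial. With M = A (coefficients from the trace, the sum of principal 2x2 minors, and det A):
  p(λ) = det(λ I - M) = λ^3 - 3λ^2 - 31λ - 12.
By the rational root theorem any rational root is an integer divisor of 12. Testing λ = -4: p(-4) = -64 - 48 + 124 - 12 = 0, so λ = -4 is a root. Dividing out (λ + 4) leaves p(λ) = (λ + 4)(λ^2 - 7λ - 3). For λ^2 - 7λ - 3 the discriminant is 61. It is nonnegative but not a perfect square, so the roots are real and irrational: λ = (7 ± sqrt(61))/2 ≈ 7.4051, -0.4051.
Thus the eigenvalues (to 4 decimals) are 7.4051 (modulus 7.4051); -0.4051 (modulus 0.4051); -4 (modulus 4). The spectral radius is the largest modulus: r(A) = (7 + sqrt(61))/2 ≈ 7.4051. (Cross-check: r(A) ≤ ||A||_2 ≈ 8.1147; equality holds whenever A is normal, though it can also hold for some non-normal A.)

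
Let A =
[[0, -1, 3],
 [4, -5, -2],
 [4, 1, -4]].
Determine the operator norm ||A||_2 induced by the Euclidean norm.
||A||_2 ≈ 7.7734 (= sqrt(largest eigenvalue of A^T A))

||A||_2 = sigma_max(A) = sqrt(lambda_max(A^T A)). Form the symmetric matrix M = A^T A =
[[32, -16, -24],
 [-16, 27, 3],
 [-24, 3, 29]].
Its characteristic polynomial (trace, sum of principal 2x2 minors, determinant of M give the coefficients) is
  p(λ) = det(λ I - M) = λ^3 - 88λ^2 + 1734λ - 4096.
No integer candidate from the rational root theorem (±divisors of 4096) is a root, so the roots are irrational. The cubic discriminant is Δ = 2061539744 > 0, so there are three distinct real roots. p(2) = -972 and p(3) = 341 have opposite signs, so a root lies in (2, 3); Newton's method refines it to λ ≈ 2.7282. p(24) = 656 and p(25) = -121 have opposite signs, so a root lies in (24, 25); Newton's method refines it to λ ≈ 24.8466. p(60) = -856 and p(61) = 1211 have opposite signs, so a root lies in (60, 61); Newton's method refines it to λ ≈ 60.4252. Check (Vieta): the three roots sum to 88, matching tr M = 88.
So the eigenvalues of A^T A are ≈ 2.7282, 24.8466, 60.4252 (all ≥ 0, as they must be for A^T A). The largest is λ_max ≈ 60.4252, hence ||A||_2 = sqrt(λ_max) ≈ 7.7734.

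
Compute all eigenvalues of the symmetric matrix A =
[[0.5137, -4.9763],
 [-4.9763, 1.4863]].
sigma(A) ≈ {-4, 6}

A is real symmetric, so its spectrum consists of real eigenvalues. Expanding the characteristic polynomial of the displayed matrix gives
  det(λ I - A) = p(λ) = λ^2 + (-2)λ + (-24).
Solving p(λ) = 0 yields eigenvalues ≈ -4, 6. (A is shown rounded to 4 decimals, so these recover the underlying integer eigenvalues to within that precision.)
Verification: the trace of A = 2 equals the sum of eigenvalues 2, and det(A) ≈ -24.0000 matches the eigenvalue product -24.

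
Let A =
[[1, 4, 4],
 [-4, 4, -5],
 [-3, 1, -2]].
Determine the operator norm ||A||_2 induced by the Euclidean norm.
||A||_2 ≈ 8.4811 (= sqrt(largest eigenvalue of A^T A))

||A||_2 = sigma_max(A) = sqrt(lambda_max(A^T A)). Form the symmetric matrix M = A^T A =
[[26, -15, 30],
 [-15, 33, -6],
 [30, -6, 45]].
Its characteristic polynomial (trace, sum of principal 2x2 minors, determinant of M give the coefficients) is
  p(λ) = det(λ I - M) = λ^3 - 104λ^2 + 2352λ - 3249.
No integer candidate from the rational root theorem (±divisors of 3249) is a root, so the roots are irrational. The cubic discriminant is Δ = 7190341317 > 0, so there are three distinct real roots. p(1) = -1000 and p(2) = 1047 have opposite signs, so a root lies in (1, 2); Newton's method refines it to λ ≈ 1.4764. p(30) = 711 and p(31) = -490 have opposite signs, so a root lies in (30, 31); Newton's method refines it to λ ≈ 30.5945. p(71) = -2610 and p(72) = 207 have opposite signs, so a root lies in (71, 72); Newton's method refines it to λ ≈ 71.9291. Check (Vieta): the three roots sum to 104, matching tr M = 104.
So the eigenvalues of A^T A are ≈ 1.4764, 30.5945, 71.9291 (all ≥ 0, as they must be for A^T A). The largest is λ_max ≈ 71.9291, hence ||A||_2 = sqrt(λ_max) ≈ 8.4811.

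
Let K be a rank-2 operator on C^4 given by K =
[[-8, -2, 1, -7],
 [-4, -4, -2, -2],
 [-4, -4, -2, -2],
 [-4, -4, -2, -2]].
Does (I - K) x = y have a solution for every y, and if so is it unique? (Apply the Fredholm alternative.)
(I - K) is invertible (det(I - K) = 49 ≠ 0), so for every y in C^4 the equation (I - K) x = y has a unique solution.

K has rank 2 and factors as K = U V^T = u1 v1^T + u2 v2^T with u1 = (-2, 0, 0, 0), v1 = (3, 0, -1, 3), u2 = (1, 2, 2, 2), v2 = (-2, -2, -1, -1) (multiplying out reproduces the displayed K). The nonzero eigenvalues of U V^T coincide with those of the 2 x 2 matrix G = V^T U = [[v1·u1, v1·u2], [v2·u1, v2·u2]] = [[-6, 7], [4, -10]], and by the Sylvester determinant identity det(I_4 - U V^T) = det(I_2 - V^T U) = det([[7, -7], [-4, 11]]) = (7)(11) - (-7)(-4) = 49. (Direct check: I - K =
[[9, 2, -1, 7],
 [4, 5, 2, 2],
 [4, 4, 3, 2],
 [4, 4, 2, 3]]
has determinant 49.) The finite-dimensional Fredholm alternative says: either (I - K) is invertible, or ker(I - K) ≠ {0} and then range(I - K) = ker((I - K)^*)^⊥, with dim ker(I - K) = dim ker((I - K)^*). Since det(I - K) ≠ 0, 1 is not an eigenvalue of K and ker(I - K) = {0}, so we are in the first case: for every y there is a unique x = (I - K)^(-1) y. (Explicitly, by the Woodbury identity, (I - U V^T)^(-1) = I + U (I_2 - G)^(-1) V^T.)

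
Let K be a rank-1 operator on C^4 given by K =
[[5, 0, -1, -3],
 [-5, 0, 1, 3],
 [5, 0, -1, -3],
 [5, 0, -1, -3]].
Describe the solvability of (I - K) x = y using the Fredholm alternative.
(I - K) is singular (det(I - K) = 0, i.e. 1 ∈ sigma(K)). (I - K) x = y is solvable iff y ⊥ ker((I - K)^*) = span{(5, 0, -1, -3)}, i.e. iff 5y_1 - y_3 - 3y_4 = 0. When solvable, the solutions are x = y + c·(1, -1, 1, 1), c arbitrary (ker(I - K) = span{(1, -1, 1, 1)}, dimension 1).

K has rank 1, so it is an outer product K = u v^T: every row of K is a multiple of one row vector. Reading off the entries, u = (1, -1, 1, 1) and v = (5, 0, -1, -3) (row i of K equals u_i·v^T). A rank-one matrix u v^T satisfies K u = u (v·u) and kills the (3)-dimensional subspace v^⊥, so its characteristic polynomial is lambda^3 (lambda - v·u) with v·u = tr K = 1. Hence the eigenvalues of I - K are 1 (multiplicity 3) and 1 - (1) = 0, so det(I - K) = 0. (Direct check: I - K =
[[-4, 0, 1, 3],
 [5, 1, -1, -3],
 [-5, 0, 2, 3],
 [-5, 0, 1, 4]]
has determinant 0.) So 1 is an eigenvalue of K and (I - K) is not invertible. The finite-dimensional Fredholm alternative says: either (I - K) is invertible, or ker(I - K) ≠ {0} and then range(I - K) = ker((I - K)^*)^⊥, with dim ker(I - K) = dim ker((I - K)^*). We are in the second case, so we need both kernels. Kernel of I - K: (I - K) u = u - u (v·u) = u - u = 0, so ker(I - K) = span{u} = span{(1, -1, 1, 1)} (it is exactly 1-dimensional because rank(I - K) = 3). Kernel of the adjoint: K is real, so (I - K)^* = I - K^T = I - v u^T, and (I - v u^T) v = v - v (u·v) = 0; hence ker((I - K)^*) = span{v} = span{(5, 0, -1, -3)}. Therefore (I - K) x = y is solvable iff <y, v> = 0, i.e. iff 5y_1 - y_3 - 3y_4 = 0. When this holds, K y = u (v·y) = 0, so (I - K) y = y and x = y is a particular solution; the full solution set is the line x = y + c·u = y + c·(1, -1, 1, 1), c ∈ C.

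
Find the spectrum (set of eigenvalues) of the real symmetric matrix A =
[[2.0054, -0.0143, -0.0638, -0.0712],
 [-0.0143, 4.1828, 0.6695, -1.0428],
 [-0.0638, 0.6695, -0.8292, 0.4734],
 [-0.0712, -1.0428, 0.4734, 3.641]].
sigma(A) ≈ {-1, 2, 3, 5}

A is real symmetric, so its spectrum consists of real eigenvalues. Expanding the characteristic polynomial of the displayed matrix gives
  det(λ I - A) = p(λ) = λ^4 + (-9)λ^3 + (21)λ^2 + (1)λ + (-30.0012).
Solving p(λ) = 0 yields eigenvalues ≈ -1, 2, 3, 5. (A is shown rounded to 4 decimals, so these recover the underlying integer eigenvalues to within that precision.)
Verification: the trace of A = 9 equals the sum of eigenvalues 9, and det(A) ≈ -30.0012 matches the eigenvalue product -30.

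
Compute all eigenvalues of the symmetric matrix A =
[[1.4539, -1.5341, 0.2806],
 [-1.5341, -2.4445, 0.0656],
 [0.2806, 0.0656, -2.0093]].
sigma(A) ≈ {-3, -2, 2}

A is real symmetric, so its spectrum consists of real eigenvalues. Expanding the characteristic polynomial of the displayed matrix gives
  det(λ I - A) = p(λ) = λ^3 + (3)λ^2 + (-4)λ + (-12).
Solving p(λ) = 0 yields eigenvalues ≈ -3, -2, 2. (A is shown rounded to 4 decimals, so these recover the underlying integer eigenvalues to within that precision.)
Verification: the trace of A = -3 equals the sum of eigenvalues -3, and det(A) ≈ 11.9997 matches the eigenvalue product 12.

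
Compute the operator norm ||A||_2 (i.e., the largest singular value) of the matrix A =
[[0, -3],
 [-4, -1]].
||A||_2 = sqrt(18) ≈ 4.2426 (= sqrt(largest eigenvalue of A^T A))

||A||_2 = sigma_max(A) = sqrt(lambda_max(A^T A)). Form the symmetric matrix M = A^T A =
[[16, 4],
 [4, 10]].
Its characteristic polynomial (trace, determinant of M give the coefficients) is
  p(λ) = det(λ I - M) = λ^2 - 26λ + 144.
For λ^2 - 26λ + 144 the discriminant is 100. It is a perfect square (10^2), so the roots are rational: λ = (26 ± 10)/2 = 18, 8.
So the eigenvalues of A^T A are ≈ 8, 18 (all ≥ 0, as they must be for A^T A). The largest is λ_max = 18, hence ||A||_2 = sqrt(λ_max) = sqrt(18) ≈ 4.2426.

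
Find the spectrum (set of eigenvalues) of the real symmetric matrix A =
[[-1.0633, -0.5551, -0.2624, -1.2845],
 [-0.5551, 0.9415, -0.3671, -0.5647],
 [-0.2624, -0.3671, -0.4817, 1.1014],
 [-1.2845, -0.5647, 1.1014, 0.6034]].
sigma(A) ≈ {-2, -1, 1, 2}

A is real symmetric, so its spectrum consists of real eigenvalues. Expanding the characteristic polynomial of the displayed matrix gives
  det(λ I - A) = p(λ) = λ^4 + (0)λ^3 + (-5)λ^2 + (0)λ + (4).
Solving p(λ) = 0 yields eigenvalues ≈ -2, -1, 1, 2. (A is shown rounded to 4 decimals, so these recover the underlying integer eigenvalues to within that precision.)
Verification: the trace of A = 0 equals the sum of eigenvalues 0, and det(A) ≈ 4.0002 matches the eigenvalue product 4.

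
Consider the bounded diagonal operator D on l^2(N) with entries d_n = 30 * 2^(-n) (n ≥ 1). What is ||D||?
||D|| = 15 (attained at n = 1)

For D diagonal, ||D|| = sup_n |d_n|. The sequence d_n = 30 * 2^(-n) is positive and strictly decreasing (ratio 2^(-1) < 1), so the supremum is d_1 = 30/2 = 15. Hence ||D|| = 15.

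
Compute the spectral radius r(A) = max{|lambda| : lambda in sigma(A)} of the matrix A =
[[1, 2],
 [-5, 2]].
r(A) = sqrt(12) ≈ 3.4641

The eigenvalues of A are the roots of its characteristic polynomial. With M = A (coefficients from the trace and determinant):
  p(λ) = det(λ I - M) = λ^2 - 3λ + 12.
For λ^2 - 3λ + 12 the discriminant is -39. It is negative, so the roots are the complex-conjugate pair λ = 3/2 ± (sqrt(39)/2) i ≈ 1.5 ± 3.1225i. For a conjugate pair the product of the roots equals the constant term, so |λ|^2 = 12 and |λ| = sqrt(12) ≈ 3.4641.
Thus the eigenvalues (to 4 decimals) are 1.5 ± 3.1225i (modulus 3.4641). The spectral radius is the largest modulus: r(A) = sqrt(12) ≈ 3.4641. (Cross-check: r(A) ≤ ||A||_2 ≈ 5.389; equality holds whenever A is normal, though it can also hold for some non-normal A.)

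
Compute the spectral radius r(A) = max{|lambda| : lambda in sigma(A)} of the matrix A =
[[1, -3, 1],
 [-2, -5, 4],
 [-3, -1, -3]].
r(A) ≈ 5.2709

The eigenvalues of A are the roots of its characteristic polynomial. With M = A (coefficients from the trace, the sum of principal 2x2 minors, and det A):
  p(λ) = det(λ I - M) = λ^3 + 7λ^2 + 8λ - 60.
No integer candidate from the rational root theorem (±divisors of 60) is a root, so the roots are irrational. The cubic discriminant is Δ = -74272 < 0, so there is one real root and a complex-conjugate pair. p(2) = -8 and p(3) = 54 have opposite signs, so a root lies in (2, 3); Newton's method refines it to λ ≈ 2.1597. Dividing out (λ - (2.1597)) leaves approximately λ^2 + 9.1597λ + 27.7819. For λ^2 + 9.1597λ + 27.7819 the discriminant is -27.2281. It is negative, so the remaining roots are the complex-conjugate pair λ ≈ -4.5798 ± 2.609i. Their product equals the constant term, so |λ|^2 ≈ 27.7819 and |λ| ≈ 5.2709.
Thus the eigenvalues (to 4 decimals) are 2.1597 (modulus 2.1597); -4.5798 ± 2.609i (modulus 5.2709). The spectral radius is the largest modulus: r(A) ≈ 5.2709. (Cross-check: r(A) ≤ ||A||_2 ≈ 7.223; equality holds whenever A is normal, though it can also hold for some non-normal A.)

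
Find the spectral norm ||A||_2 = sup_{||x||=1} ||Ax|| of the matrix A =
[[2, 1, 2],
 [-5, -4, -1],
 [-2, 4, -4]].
||A||_2 ≈ 6.9715 (= sqrt(largest eigenvalue of A^T A))

||A||_2 = sigma_max(A) = sqrt(lambda_max(A^T A)). Form the symmetric matrix M = A^T A =
[[33, 14, 17],
 [14, 33, -10],
 [17, -10, 21]].
Its characteristic polynomial (trace, sum of principal 2x2 minors, determinant of M give the coefficients) is
  p(λ) = det(λ I - M) = λ^3 - 87λ^2 + 1890λ - 1156.
No integer candidate from the rational root theorem (±divisors of 1156) is a root, so the roots are irrational. The cubic discriminant is Δ = 372609396 > 0, so there are three distinct real roots. p(0) = -1156 and p(1) = 648 have opposite signs, so a root lies in (0, 1); Newton's method refines it to λ ≈ 0.6298. p(37) = 324 and p(38) = -92 have opposite signs, so a root lies in (37, 38); Newton's method refines it to λ ≈ 37.7678. p(48) = -292 and p(49) = 216 have opposite signs, so a root lies in (48, 49); Newton's method refines it to λ ≈ 48.6024. Check (Vieta): the three roots sum to 87, matching tr M = 87.
So the eigenvalues of A^T A are ≈ 0.6298, 37.7678, 48.6024 (all ≥ 0, as they must be for A^T A). The largest is λ_max ≈ 48.6024, hence ||A||_2 = sqrt(λ_max) ≈ 6.9715.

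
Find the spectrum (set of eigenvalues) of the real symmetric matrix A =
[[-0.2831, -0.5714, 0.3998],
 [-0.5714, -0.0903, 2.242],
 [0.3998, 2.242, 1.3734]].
sigma(A) ≈ {-2, 0, 3}

A is real symmetric, so its spectrum consists of real eigenvalues. Expanding the characteristic polynomial of the displayed matrix gives
  det(λ I - A) = p(λ) = λ^3 + (-1)λ^2 + (-6)λ + (0).
Solving p(λ) = 0 yields eigenvalues ≈ -2, 0, 3. (A is shown rounded to 4 decimals, so these recover the underlying integer eigenvalues to within that precision.)
Verification: the trace of A = 1 equals the sum of eigenvalues 1, and det(A) ≈ -0.0002 matches the eigenvalue product 0.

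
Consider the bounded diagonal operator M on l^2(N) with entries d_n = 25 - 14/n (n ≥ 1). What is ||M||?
||M|| = 25

For a diagonal operator on l^2 with entries d_n, ||M|| = sup_n |d_n|. Here d_1 = 11, d_2 = 18, ..., and d_n = 25 - 14/n increases monotonically toward 25. All terms lie in [11, 25), so |d_n| = d_n and the supremum is the limit 25, which is not attained by any individual d_n. Hence ||M|| = 25.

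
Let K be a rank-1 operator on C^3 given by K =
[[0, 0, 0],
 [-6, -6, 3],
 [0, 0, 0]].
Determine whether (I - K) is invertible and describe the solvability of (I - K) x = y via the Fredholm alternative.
(I - K) is invertible (det(I - K) = 7 ≠ 0), so for every y in C^3 the equation (I - K) x = y has a unique solution.

K has rank 1, so it is an outer product K = u v^T: every row of K is a multiple of one row vector. Reading off the entries, u = (0, -3, 0) and v = (2, 2, -1) (row i of K equals u_i·v^T). A rank-one matrix u v^T satisfies K u = u (v·u) and kills the (2)-dimensional subspace v^⊥, so its characteristic polynomial is lambda^2 (lambda - v·u) with v·u = tr K = -6. Hence the eigenvalues of I - K are 1 (multiplicity 2) and 1 - (-6) = 7, so det(I - K) = 7. (Direct check: I - K =
[[1, 0, 0],
 [6, 7, -3],
 [0, 0, 1]]
has determinant 7.) The finite-dimensional Fredholm alternative says: either (I - K) is invertible, or ker(I - K) ≠ {0} and then range(I - K) = ker((I - K)^*)^⊥, with dim ker(I - K) = dim ker((I - K)^*). Since det(I - K) ≠ 0, 1 is not an eigenvalue of K and ker(I - K) = {0}, so we are in the first case: for every y there is a unique x = (I - K)^(-1) y. Explicitly, by the Sherman–Morrison formula, (I - u v^T)^(-1) = I + u v^T/(1 - v·u), i.e. (I - K)^(-1) = I + K/(7).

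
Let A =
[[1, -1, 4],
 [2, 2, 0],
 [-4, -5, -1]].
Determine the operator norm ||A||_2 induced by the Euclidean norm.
||A||_2 ≈ 7.0708 (= sqrt(largest eigenvalue of A^T A))

||A||_2 = sigma_max(A) = sqrt(lambda_max(A^T A)). Form the symmetric matrix M = A^T A =
[[21, 23, 8],
 [23, 30, 1],
 [8, 1, 17]].
Its characteristic polynomial (trace, sum of principal 2x2 minors, determinant of M give the coefficients) is
  p(λ) = det(λ I - M) = λ^3 - 68λ^2 + 903λ - 144.
No integer candidate from the rational root theorem (±divisors of 144) is a root, so the roots are irrational. The cubic discriminant is Δ = 802680372 > 0, so there are three distinct real roots. p(0) = -144 and p(1) = 692 have opposite signs, so a root lies in (0, 1); Newton's method refines it to λ ≈ 0.1614. p(17) = 468 and p(18) = -90 have opposite signs, so a root lies in (17, 18); Newton's method refines it to λ ≈ 17.8423. p(49) = -1516 and p(50) = 6 have opposite signs, so a root lies in (49, 50); Newton's method refines it to λ ≈ 49.9963. Check (Vieta): the three roots sum to 68, matching tr M = 68.
So the eigenvalues of A^T A are ≈ 0.1614, 17.8423, 49.9963 (all ≥ 0, as they must be for A^T A). The largest is λ_max ≈ 49.9963, hence ||A||_2 = sqrt(λ_max) ≈ 7.0708.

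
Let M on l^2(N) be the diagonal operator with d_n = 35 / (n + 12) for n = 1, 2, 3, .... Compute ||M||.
||M|| = 35/13 (attained at n = 1)

For M diagonal, ||M|| = sup_n |d_n| = sup_n 35/(n + 12). This is positive and strictly decreasing in n, so the supremum is attained at n = 1: d_1 = 35/(1 + 12) = 35/13. Hence ||M|| = 35/13.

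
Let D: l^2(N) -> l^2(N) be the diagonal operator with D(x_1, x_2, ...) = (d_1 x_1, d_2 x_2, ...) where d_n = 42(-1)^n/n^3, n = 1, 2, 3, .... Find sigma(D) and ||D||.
sigma(D) = {42(-1)^n/n^3 : n ≥ 1} ∪ {0}; ||D|| = 42

A bounded diagonal operator on l^2 with diagonal entries d_n has spectrum equal to the closure of {d_n : n ≥ 1}: every d_n is an eigenvalue (with eigenvector e_n), so {d_n} ⊂ sigma(D); the spectrum is closed, so its closure is too; and for lambda not in the closure, (D - lambda I) has bounded inverse (the diagonal entries 1/(d_n - lambda) are bounded). For our sequence d_n = 42(-1)^n/n^3, n = 1, 2, 3, ...:
  - {d_n} = {42(-1)^n/n^3 : n ≥ 1}; the only limit point is 0
  - closure = {42(-1)^n/n^3 : n ≥ 1} ∪ {0}
For the norm: a diagonal operator has ||D|| = sup_n |d_n|. Here |d_n| = 42/n^3 is decreasing, so sup_n |d_n| = |d_1| = 42. So ||D|| = 42.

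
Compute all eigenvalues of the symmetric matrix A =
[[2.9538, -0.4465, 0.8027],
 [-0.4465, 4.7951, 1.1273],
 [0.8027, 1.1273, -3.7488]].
sigma(A) ≈ {-4, 3, 5}

A is real symmetric, so its spectrum consists of real eigenvalues. Expanding the characteristic polynomial of the displayed matrix gives
  det(λ I - A) = p(λ) = λ^3 + (-4)λ^2 + (-17)λ + (60.0011).
Solving p(λ) = 0 yields eigenvalues ≈ -4, 3, 5. (A is shown rounded to 4 decimals, so these recover the underlying integer eigenvalues to within that precision.)
Verification: the trace of A = 4 equals the sum of eigenvalues 4, and det(A) ≈ -60.0011 matches the eigenvalue product -60.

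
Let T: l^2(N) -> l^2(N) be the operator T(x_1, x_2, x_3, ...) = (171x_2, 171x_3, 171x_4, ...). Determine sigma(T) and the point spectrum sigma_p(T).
sigma(T) = closed disk {z in C : |z| ≤ 171}; sigma_p(T) = open disk {z in C : |z| < 171}

Note T = 171·V where V is the unit left shift (V x)_k = x_{k+1}; so sigma(T) = 171·sigma(V) and ||T|| = 171||V||. ||T x||^2 = 29241sum_{k≥2} |x_k|^2 ≤ 29241||x||^2, with equality on {x : x_1 = 0}, so ||T|| = 171. For any lambda with |lambda| < 171, set r = lambda/171 (|r| < 1); the vector x = (1, r, r^2, ...) is in l^2 and satisfies T x = 171(r, r^2, ...) = lambda x, so lambda is an eigenvalue. On the boundary |lambda| = 171 the geometric series diverges, so no l^2 eigenvector exists, but these lambda lie in the approximate point spectrum. Hence sigma(T) is the closed disk of radius 171 and sigma_p(T) is the open disk.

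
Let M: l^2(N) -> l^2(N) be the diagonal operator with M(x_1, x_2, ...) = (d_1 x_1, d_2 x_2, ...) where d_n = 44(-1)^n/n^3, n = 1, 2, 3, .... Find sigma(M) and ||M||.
sigma(M) = {44(-1)^n/n^3 : n ≥ 1} ∪ {0}; ||M|| = 44

A bounded diagonal operator on l^2 with diagonal entries d_n has spectrum equal to the closure of {d_n : n ≥ 1}: every d_n is an eigenvalue (with eigenvector e_n), so {d_n} ⊂ sigma(M); the spectrum is closed, so its closure is too; and for lambda not in the closure, (M - lambda I) has bounded inverse (the diagonal entries 1/(d_n - lambda) are bounded). For our sequence d_n = 44(-1)^n/n^3, n = 1, 2, 3, ...:
  - {d_n} = {44(-1)^n/n^3 : n ≥ 1}; the only limit point is 0
  - closure = {44(-1)^n/n^3 : n ≥ 1} ∪ {0}
For the norm: a diagonal operator has ||M|| = sup_n |d_n|. Here |d_n| = 44/n^3 is decreasing, so sup_n |d_n| = |d_1| = 44. So ||M|| = 44.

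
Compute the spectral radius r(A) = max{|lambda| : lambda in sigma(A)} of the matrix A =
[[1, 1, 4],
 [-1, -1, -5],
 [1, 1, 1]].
r(A) = 1

The eigenvalues of A are the roots of its characteristic polynomial. With M = A (coefficients from the trace, the sum of principal 2x2 minors, and det A):
  p(λ) = det(λ I - M) = λ^3 - λ^2 + λ.
The constant term is 0, so λ = 0 is a root. Dividing out λ leaves p(λ) = λ(λ^2 - λ + 1). For λ^2 - λ + 1 the discriminant is -3. It is negative, so the roots are the complex-conjugate pair λ = 1/2 ± (sqrt(3)/2) i ≈ 0.5 ± 0.866i. For a conjugate pair the product of the roots equals the constant term, so |λ|^2 = 1 and |λ| = sqrt(1) = 1.
Thus the eigenvalues (to 4 decimals) are 0.5 ± 0.866i (modulus 1); 0 (modulus 0). The spectral radius is the largest modulus: r(A) = 1. (Cross-check: r(A) ≤ ||A||_2 ≈ 6.8477; equality holds whenever A is normal, though it can also hold for some non-normal A.)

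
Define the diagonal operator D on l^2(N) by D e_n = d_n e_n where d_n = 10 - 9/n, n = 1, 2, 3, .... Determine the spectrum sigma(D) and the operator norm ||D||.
sigma(D) = {10 - 9/n : n ≥ 1} ∪ {10}; ||D|| = 10

A bounded diagonal operator on l^2 with diagonal entries d_n has spectrum equal to the closure of {d_n : n ≥ 1}: every d_n is an eigenvalue (with eigenvector e_n), so {d_n} ⊂ sigma(D); the spectrum is closed, so its closure is too; and for lambda not in the closure, (D - lambda I) has bounded inverse (the diagonal entries 1/(d_n - lambda) are bounded). For our sequence d_n = 10 - 9/n, n = 1, 2, 3, ...:
  - {d_n} = {10 - 9/n : n ≥ 1}; the only limit point is 10
  - closure = {10 - 9/n : n ≥ 1} ∪ {10}
For the norm: a diagonal operator has ||D|| = sup_n |d_n|. Here d_n = 10 - 9/n increases monotonically from d_1 = 1 toward 10, with all terms in [1, 10); so sup_n |d_n| = 10 (the supremum is the limit, not attained). So ||D|| = 10.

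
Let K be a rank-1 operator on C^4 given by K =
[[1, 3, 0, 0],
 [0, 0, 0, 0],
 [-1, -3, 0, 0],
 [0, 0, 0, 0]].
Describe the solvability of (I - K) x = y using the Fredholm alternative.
(I - K) is singular (det(I - K) = 0, i.e. 1 ∈ sigma(K)). (I - K) x = y is solvable iff y ⊥ ker((I - K)^*) = span{(1, 3, 0, 0)}, i.e. iff y_1 + 3y_2 = 0. When solvable, the solutions are x = y + c·(1, 0, -1, 0), c arbitrary (ker(I - K) = span{(1, 0, -1, 0)}, dimension 1).

K has rank 1, so it is an outer product K = u v^T: every row of K is a multiple of one row vector. Reading off the entries, u = (1, 0, -1, 0) and v = (1, 3, 0, 0) (row i of K equals u_i·v^T). A rank-one matrix u v^T satisfies K u = u (v·u) and kills the (3)-dimensional subspace v^⊥, so its characteristic polynomial is lambda^3 (lambda - v·u) with v·u = tr K = 1. Hence the eigenvalues of I - K are 1 (multiplicity 3) and 1 - (1) = 0, so det(I - K) = 0. (Direct check: I - K =
[[0, -3, 0, 0],
 [0, 1, 0, 0],
 [1, 3, 1, 0],
 [0, 0, 0, 1]]
has determinant 0.) So 1 is an eigenvalue of K and (I - K) is not invertible. The finite-dimensional Fredholm alternative says: either (I - K) is invertible, or ker(I - K) ≠ {0} and then range(I - K) = ker((I - K)^*)^⊥, with dim ker(I - K) = dim ker((I - K)^*). We are in the second case, so we need both kernels. Kernel of I - K: (I - K) u = u - u (v·u) = u - u = 0, so ker(I - K) = span{u} = span{(1, 0, -1, 0)} (it is exactly 1-dimensional because rank(I - K) = 3). Kernel of the adjoint: K is real, so (I - K)^* = I - K^T = I - v u^T, and (I - v u^T) v = v - v (u·v) = 0; hence ker((I - K)^*) = span{v} = span{(1, 3, 0, 0)}. Therefore (I - K) x = y is solvable iff <y, v> = 0, i.e. iff y_1 + 3y_2 = 0. When this holds, K y = u (v·y) = 0, so (I - K) y = y and x = y is a particular solution; the full solution set is the line x = y + c·u = y + c·(1, 0, -1, 0), c ∈ C.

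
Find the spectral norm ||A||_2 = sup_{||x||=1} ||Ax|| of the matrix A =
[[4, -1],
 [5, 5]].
||A||_2 = sqrt((67 + sqrt(1989))/2) ≈ 7.4699 (= sqrt(largest eigenvalue of A^T A))

||A||_2 = sigma_max(A) = sqrt(lambda_max(A^T A)). Form the symmetric matrix M = A^T A =
[[41, 21],
 [21, 26]].
Its characteristic polynomial (trace, determinant of M give the coefficients) is
  p(λ) = det(λ I - M) = λ^2 - 67λ + 625.
For λ^2 - 67λ + 625 the discriminant is 1989. It is nonnegative but not a perfect square, so the roots are real and irrational: λ = (67 ± sqrt(1989))/2 ≈ 55.7991, 11.2009.
So the eigenvalues of A^T A are ≈ 11.2009, 55.7991 (all ≥ 0, as they must be for A^T A). The largest is λ_max = (67 + sqrt(1989))/2 ≈ 55.7991, hence ||A||_2 = sqrt(λ_max) = sqrt((67 + sqrt(1989))/2) ≈ 7.4699.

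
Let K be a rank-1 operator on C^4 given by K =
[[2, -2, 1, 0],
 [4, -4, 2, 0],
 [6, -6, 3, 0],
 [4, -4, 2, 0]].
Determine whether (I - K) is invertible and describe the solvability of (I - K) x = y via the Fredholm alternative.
(I - K) is singular (det(I - K) = 0, i.e. 1 ∈ sigma(K)). (I - K) x = y is solvable iff y ⊥ ker((I - K)^*) = span{(2, -2, 1, 0)}, i.e. iff 2y_1 - 2y_2 + y_3 = 0. When solvable, the solutions are x = y + c·(1, 2, 3, 2), c arbitrary (ker(I - K) = span{(1, 2, 3, 2)}, dimension 1).

K has rank 1, so it is an outer product K = u v^T: every row of K is a multiple of one row vector. Reading off the entries, u = (1, 2, 3, 2) and v = (2, -2, 1, 0) (row i of K equals u_i·v^T). A rank-one matrix u v^T satisfies K u = u (v·u) and kills the (3)-dimensional subspace v^⊥, so its characteristic polynomial is lambda^3 (lambda - v·u) with v·u = tr K = 1. Hence the eigenvalues of I - K are 1 (multiplicity 3) and 1 - (1) = 0, so det(I - K) = 0. (Direct check: I - K =
[[-1, 2, -1, 0],
 [-4, 5, -2, 0],
 [-6, 6, -2, 0],
 [-4, 4, -2, 1]]
has determinant 0.) So 1 is an eigenvalue of K and (I - K) is not invertible. The finite-dimensional Fredholm alternative says: either (I - K) is invertible, or ker(I - K) ≠ {0} and then range(I - K) = ker((I - K)^*)^⊥, with dim ker(I - K) = dim ker((I - K)^*). We are in the second case, so we need both kernels. Kernel of I - K: (I - K) u = u - u (v·u) = u - u = 0, so ker(I - K) = span{u} = span{(1, 2, 3, 2)} (it is exactly 1-dimensional because rank(I - K) = 3). Kernel of the adjoint: K is real, so (I - K)^* = I - K^T = I - v u^T, and (I - v u^T) v = v - v (u·v) = 0; hence ker((I - K)^*) = span{v} = span{(2, -2, 1, 0)}. Therefore (I - K) x = y is solvable iff <y, v> = 0, i.e. iff 2y_1 - 2y_2 + y_3 = 0. When this holds, K y = u (v·y) = 0, so (I - K) y = y and x = y is a particular solution; the full solution set is the line x = y + c·u = y + c·(1, 2, 3, 2), c ∈ C.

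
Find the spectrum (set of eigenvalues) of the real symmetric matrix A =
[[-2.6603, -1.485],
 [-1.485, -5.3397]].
sigma(A) ≈ {-6, -2}

A is real symmetric, so its spectrum consists of real eigenvalues. Expanding the characteristic polynomial of the displayed matrix gives
  det(λ I - A) = p(λ) = λ^2 + (8)λ + (12).
Solving p(λ) = 0 yields eigenvalues ≈ -6, -2. (A is shown rounded to 4 decimals, so these recover the underlying integer eigenvalues to within that precision.)
Verification: the trace of A = -8 equals the sum of eigenvalues -8, and det(A) ≈ 12.0000 matches the eigenvalue product 12.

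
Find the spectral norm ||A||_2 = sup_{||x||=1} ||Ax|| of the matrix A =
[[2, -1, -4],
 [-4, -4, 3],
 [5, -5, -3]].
||A||_2 ≈ 8.9102 (= sqrt(largest eigenvalue of A^T A))

||A||_2 = sigma_max(A) = sqrt(lambda_max(A^T A)). Form the symmetric matrix M = A^T A =
[[45, -11, -35],
 [-11, 42, 7],
 [-35, 7, 34]].
Its characteristic polynomial (trace, sum of principal 2x2 minors, determinant of M give the coefficients) is
  p(λ) = det(λ I - M) = λ^3 - 121λ^2 + 3453λ - 11881.
No integer candidate from the rational root theorem (±divisors of 11881) is a root, so the roots are irrational. The cubic discriminant is Δ = 11234057504 > 0, so there are three distinct real roots. p(3) = -2584 and p(4) = 59 have opposite signs, so a root lies in (3, 4); Newton's method refines it to λ ≈ 3.9767. p(37) = 884 and p(38) = -519 have opposite signs, so a root lies in (37, 38); Newton's method refines it to λ ≈ 37.6315. p(79) = -1216 and p(80) = 1959 have opposite signs, so a root lies in (79, 80); Newton's method refines it to λ ≈ 79.3918. Check (Vieta): the three roots sum to 121, matching tr M = 121.
So the eigenvalues of A^T A are ≈ 3.9767, 37.6315, 79.3918 (all ≥ 0, as they must be for A^T A). The largest is λ_max ≈ 79.3918, hence ||A||_2 = sqrt(λ_max) ≈ 8.9102.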